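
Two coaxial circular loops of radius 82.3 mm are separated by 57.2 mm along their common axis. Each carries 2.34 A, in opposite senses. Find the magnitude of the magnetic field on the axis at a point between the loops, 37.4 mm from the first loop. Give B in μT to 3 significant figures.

B ≈ 2.94 μT

Each loop contributes B = μ₀IR²/[2(R²+z²)^(3/2)] on the axis, with z measured from that loop.
Loop 1 (z = 0.0374 m): B₁ = 1.35×10⁻⁵ T. Loop 2 (z = 0.0198 m): B₂ = 1.64×10⁻⁵ T.
The fields oppose: B = |B₁ − B₂| = 2.94×10⁻⁶ T.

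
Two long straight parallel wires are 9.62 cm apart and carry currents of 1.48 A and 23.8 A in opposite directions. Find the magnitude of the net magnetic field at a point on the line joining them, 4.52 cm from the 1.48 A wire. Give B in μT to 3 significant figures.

Each long wire gives B = μ₀I/(2πd). Distances are d₁ = 0.0452 m and d₂ = 0.051 m.
B₁ = 6.55×10⁻⁶ T, B₂ = 9.33×10⁻⁵ T.
Between antiparallel currents both contributions point the same way, so they add. B = B₁ + B₂ = 6.55×10⁻⁶ + 9.33×10⁻⁵ = 9.99×10⁻⁵ T.

B ≈ 99.9 μT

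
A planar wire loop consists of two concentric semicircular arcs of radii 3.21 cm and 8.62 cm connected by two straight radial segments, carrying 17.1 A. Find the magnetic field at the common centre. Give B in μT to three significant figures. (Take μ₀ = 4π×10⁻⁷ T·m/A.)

B ≈ 105 μT

The radial connectors point toward the centre, so dl × r̂ = 0 and they contribute nothing.
Each semicircle gives μ₀I/(4R): inner arc 1.67×10⁻⁴ T, outer arc 6.23×10⁻⁵ T.
The two arcs carry current in opposite angular senses, so their fields oppose: B = |1.67×10⁻⁴ − 6.23×10⁻⁵| = 1.05×10⁻⁴ T.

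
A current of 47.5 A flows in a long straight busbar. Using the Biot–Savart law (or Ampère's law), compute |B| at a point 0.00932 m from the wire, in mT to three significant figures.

For an infinitely long straight wire, B = μ₀I/(2πd).
B = (4π×10⁻⁷ × 47.5) / (2π × 0.00932) = 1.02×10⁻³ T.

B ≈ 1.02 mT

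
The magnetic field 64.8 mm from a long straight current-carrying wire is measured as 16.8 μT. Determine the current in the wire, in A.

I ≈ 5.44 A

For a long straight wire B = μ₀I/(2πd), so I = 2πdB/μ₀.
I = 2π × 0.0648 × 1.68×10⁻⁵ / (4π×10⁻⁷) = 5.44 A.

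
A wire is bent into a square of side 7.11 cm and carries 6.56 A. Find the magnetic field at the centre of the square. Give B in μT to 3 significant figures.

Each side is a finite straight segment at perpendicular distance d = a/(2 tan(π/4)) = 0.03555 m from the centre, with end-angles ±π/4.
One side contributes B₁ = (μ₀I/4πd)·2 sin(π/4) = 2.61×10⁻⁵ T.
All 4 sides add in the same direction: B = 4 × 2.61×10⁻⁵ = 1.04×10⁻⁴ T.

B ≈ 104 μT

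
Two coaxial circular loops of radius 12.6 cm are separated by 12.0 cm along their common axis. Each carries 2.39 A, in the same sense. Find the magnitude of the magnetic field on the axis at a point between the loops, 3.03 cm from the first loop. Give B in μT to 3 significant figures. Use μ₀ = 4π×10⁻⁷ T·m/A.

B ≈ 17.4 μT

Each loop contributes B = μ₀IR²/[2(R²+z²)^(3/2)] on the axis, with z measured from that loop.
Loop 1 (z = 0.0303 m): B₁ = 1.10×10⁻⁵ T. Loop 2 (z = 0.0897 m): B₂ = 6.44×10⁻⁶ T.
The fields add: B = B₁ + B₂ = 1.74×10⁻⁵ T.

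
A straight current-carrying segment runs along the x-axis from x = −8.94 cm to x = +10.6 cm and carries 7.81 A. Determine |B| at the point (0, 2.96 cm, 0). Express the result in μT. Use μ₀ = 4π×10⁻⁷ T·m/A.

B ≈ 50.5 μT

For a finite straight segment, B = (μ₀I/4πd)(sinθ₁ + sinθ₂), where θ₁, θ₂ are the angles from the perpendicular to each end.
The perpendicular distance is d = 0.0296 m; the end-offsets along the wire are a = 0.0894 m and b = 0.106 m.
sinθ₁ = 0.0894/√(0.0894²+0.0296²) = 0.9493; sinθ₂ = 0.106/√(0.106²+0.0296²) = 0.9632.
B = (4π×10⁻⁷ × 7.81) / (4π × 0.0296) × (0.9493 + 0.9632) = 5.05×10⁻⁵ T.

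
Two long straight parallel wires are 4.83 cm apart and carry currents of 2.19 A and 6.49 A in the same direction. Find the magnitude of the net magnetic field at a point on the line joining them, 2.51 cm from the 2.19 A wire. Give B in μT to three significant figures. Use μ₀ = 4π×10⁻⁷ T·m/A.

B ≈ 38.5 μT

Each long wire gives B = μ₀I/(2πd). Distances are d₁ = 0.0251 m and d₂ = 0.0232 m.
B₁ = 1.75×10⁻⁵ T, B₂ = 5.59×10⁻⁵ T.
Between parallel currents the two contributions point in opposite directions, so they subtract. B = |B₁ − B₂| = |1.75×10⁻⁵ − 5.59×10⁻⁵| = 3.85×10⁻⁵ T.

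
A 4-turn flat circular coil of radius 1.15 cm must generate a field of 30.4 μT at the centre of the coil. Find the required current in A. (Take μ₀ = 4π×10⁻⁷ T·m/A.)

I ≈ 0.139 A

For an N-turn coil, B = Nμ₀I/(2R) with R = 0.0115 m, so I = 2RB/(Nμ₀) = 2 × 0.0115 × 3.04×10⁻⁵ / (4 × 4π×10⁻⁷) = 0.139 A.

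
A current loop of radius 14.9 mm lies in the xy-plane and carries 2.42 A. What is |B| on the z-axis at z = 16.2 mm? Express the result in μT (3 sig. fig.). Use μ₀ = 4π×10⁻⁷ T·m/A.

On the axis of a circular loop, B = μ₀IR² / [2(R²+z²)^(3/2)].
R² + z² = (0.0149)² + (0.0162)² = 0.0004844 m², and (R²+z²)^(3/2) = 1.07×10⁻⁵ m³.
B = (4π×10⁻⁷ × 2.42 × 0.000222) / (2 × 1.07×10⁻⁵) = 3.17×10⁻⁵ T.

B ≈ 31.7 μT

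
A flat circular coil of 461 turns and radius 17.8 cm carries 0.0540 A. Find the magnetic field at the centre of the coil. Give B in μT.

B ≈ 87.9 μT

For an N-turn flat coil, B = Nμ₀I/(2R) with R = 0.178 m.
B = 461 × 1.91×10⁻⁷ T = 8.79×10⁻⁵ T.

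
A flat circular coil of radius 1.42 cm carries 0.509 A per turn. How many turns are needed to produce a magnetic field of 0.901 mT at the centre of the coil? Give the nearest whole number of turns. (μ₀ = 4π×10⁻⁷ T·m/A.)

N = 40

For an N-turn coil, B = Nμ₀I/(2R). A single turn gives B₁ = 2.25×10⁻⁵ T with R = 0.0142 m.
N = B/B₁ = 9.01×10⁻⁴ / 2.25×10⁻⁵ = 40.01.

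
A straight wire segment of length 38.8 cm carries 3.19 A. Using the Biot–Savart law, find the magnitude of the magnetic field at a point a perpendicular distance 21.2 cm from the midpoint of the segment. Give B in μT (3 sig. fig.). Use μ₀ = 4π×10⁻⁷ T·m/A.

For a finite straight segment, B = (μ₀I/4πd)(sinθ₁ + sinθ₂), where θ₁, θ₂ are the angles from the perpendicular to each end.
The perpendicular from the point meets the wire at its midpoint, so each end is L/2 = 0.194 m away along the wire.
sinθ₁ = 0.194/√(0.194²+0.212²) = 0.6751; sinθ₂ = 0.194/√(0.194²+0.212²) = 0.6751.
B = (4π×10⁻⁷ × 3.19) / (4π × 0.212) × (0.6751 + 0.6751) = 2.03×10⁻⁶ T.

B ≈ 2.03 μT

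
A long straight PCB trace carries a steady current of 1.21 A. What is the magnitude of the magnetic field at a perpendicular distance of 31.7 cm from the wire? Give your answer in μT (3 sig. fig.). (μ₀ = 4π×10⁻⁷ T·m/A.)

For an infinitely long straight wire, B = μ₀I/(2πd).
B = (4π×10⁻⁷ × 1.21) / (2π × 0.317) = 7.63×10⁻⁷ T.

B ≈ 0.763 μT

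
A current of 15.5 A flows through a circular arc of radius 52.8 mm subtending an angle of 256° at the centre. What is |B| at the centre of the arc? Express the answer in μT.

The Biot–Savart field of a circular arc at its centre is B = μ₀Iφ/(4πR), with φ = 4.468 rad.
B = (4π×10⁻⁷ × 15.5 × 4.468) / (4π × 0.0528) = 1.31×10⁻⁴ T.

B ≈ 131 μT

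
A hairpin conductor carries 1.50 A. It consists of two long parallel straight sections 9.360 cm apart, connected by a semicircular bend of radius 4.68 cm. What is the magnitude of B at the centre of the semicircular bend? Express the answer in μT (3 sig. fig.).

B ≈ 16.5 μT

The semicircular arc contributes B_arc = μ₀I·π/(4πR) = μ₀I/(4R) = 1.01×10⁻⁵ T.
Each semi-infinite lead is at perpendicular distance R = 0.0468 m from the centre, with the perpendicular foot at its near end, so it contributes μ₀I/(4πR); both point the same way, together 6.41×10⁻⁶ T.
Arc and leads all point the same direction: B = 1.01×10⁻⁵ + 6.41×10⁻⁶ = 1.65×10⁻⁵ T.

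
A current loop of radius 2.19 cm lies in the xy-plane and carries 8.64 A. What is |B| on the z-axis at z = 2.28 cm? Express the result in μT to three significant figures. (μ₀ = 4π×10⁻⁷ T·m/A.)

B ≈ 82.4 μT

On the axis of a circular loop, B = μ₀IR² / [2(R²+z²)^(3/2)].
R² + z² = (0.0219)² + (0.0228)² = 0.0009994 m², and (R²+z²)^(3/2) = 3.16×10⁻⁵ m³.
B = (4π×10⁻⁷ × 8.64 × 0.0004796) / (2 × 3.16×10⁻⁵) = 8.24×10⁻⁵ T.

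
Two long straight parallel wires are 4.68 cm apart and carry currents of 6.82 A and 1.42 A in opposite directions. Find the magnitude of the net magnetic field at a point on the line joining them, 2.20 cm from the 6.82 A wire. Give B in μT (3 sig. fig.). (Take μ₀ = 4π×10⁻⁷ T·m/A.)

B ≈ 73.5 μT

Each long wire gives B = μ₀I/(2πd). Distances are d₁ = 0.022 m and d₂ = 0.0248 m.
B₁ = 6.20×10⁻⁵ T, B₂ = 1.15×10⁻⁵ T.
Between antiparallel currents both contributions point the same way, so they add. B = B₁ + B₂ = 6.20×10⁻⁵ + 1.15×10⁻⁵ = 7.35×10⁻⁵ T.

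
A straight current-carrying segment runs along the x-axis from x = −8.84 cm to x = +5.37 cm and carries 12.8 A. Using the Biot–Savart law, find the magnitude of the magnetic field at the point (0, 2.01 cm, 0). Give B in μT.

For a finite straight segment, B = (μ₀I/4πd)(sinθ₁ + sinθ₂), where θ₁, θ₂ are the angles from the perpendicular to each end.
The perpendicular distance is d = 0.0201 m; the end-offsets along the wire are a = 0.0884 m and b = 0.0537 m.
sinθ₁ = 0.0884/√(0.0884²+0.0201²) = 0.9751; sinθ₂ = 0.0537/√(0.0537²+0.0201²) = 0.9365.
B = (4π×10⁻⁷ × 12.8) / (4π × 0.0201) × (0.9751 + 0.9365) = 1.22×10⁻⁴ T.

B ≈ 122 μT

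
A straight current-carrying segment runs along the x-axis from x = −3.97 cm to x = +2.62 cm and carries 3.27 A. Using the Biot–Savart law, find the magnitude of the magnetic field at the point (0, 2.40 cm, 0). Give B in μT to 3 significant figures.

B ≈ 21.7 μT

For a finite straight segment, B = (μ₀I/4πd)(sinθ₁ + sinθ₂), where θ₁, θ₂ are the angles from the perpendicular to each end.
The perpendicular distance is d = 0.024 m; the end-offsets along the wire are a = 0.0397 m and b = 0.0262 m.
sinθ₁ = 0.0397/√(0.0397²+0.024²) = 0.8558; sinθ₂ = 0.0262/√(0.0262²+0.024²) = 0.7374.
B = (4π×10⁻⁷ × 3.27) / (4π × 0.024) × (0.8558 + 0.7374) = 2.17×10⁻⁵ T.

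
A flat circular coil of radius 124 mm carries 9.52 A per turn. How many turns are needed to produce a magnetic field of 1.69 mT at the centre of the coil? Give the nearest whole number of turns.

N = 35

For an N-turn coil, B = Nμ₀I/(2R). A single turn gives B₁ = 4.82×10⁻⁵ T with R = 0.124 m.
N = B/B₁ = 1.69×10⁻³ / 4.82×10⁻⁵ = 35.03.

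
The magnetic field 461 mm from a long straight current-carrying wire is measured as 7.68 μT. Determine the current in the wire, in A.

For a long straight wire B = μ₀I/(2πd), so I = 2πdB/μ₀.
I = 2π × 0.461 × 7.68×10⁻⁶ / (4π×10⁻⁷) = 17.7 A.

I ≈ 17.7 A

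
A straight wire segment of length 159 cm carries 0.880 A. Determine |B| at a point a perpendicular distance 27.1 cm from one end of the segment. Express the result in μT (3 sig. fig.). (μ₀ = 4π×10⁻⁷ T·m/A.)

For a finite straight segment, B = (μ₀I/4πd)(sinθ₁ + sinθ₂), where θ₁, θ₂ are the angles from the perpendicular to each end.
The perpendicular foot is at one end, so the two end-offsets along the wire are 0 and L = 1.59 m.
sinθ₁ = 0/√(0²+0.271²) = 0.0000; sinθ₂ = 1.59/√(1.59²+0.271²) = 0.9858.
B = (4π×10⁻⁷ × 0.880) / (4π × 0.271) × (0.0000 + 0.9858) = 3.20×10⁻⁷ T.

B ≈ 0.320 μT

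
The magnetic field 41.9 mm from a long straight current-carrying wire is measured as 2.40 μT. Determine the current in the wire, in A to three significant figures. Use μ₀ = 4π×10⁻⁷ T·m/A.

I ≈ 0.503 A

For a long straight wire B = μ₀I/(2πd), so I = 2πdB/μ₀.
I = 2π × 0.0419 × 2.40×10⁻⁶ / (4π×10⁻⁷) = 0.503 A.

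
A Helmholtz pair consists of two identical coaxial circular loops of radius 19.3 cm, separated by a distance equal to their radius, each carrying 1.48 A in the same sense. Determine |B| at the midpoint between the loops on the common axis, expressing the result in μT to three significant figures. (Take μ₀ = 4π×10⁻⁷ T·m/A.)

Each loop contributes B = μ₀IR²/[2(R²+z²)^(3/2)] on the axis, with z measured from that loop.
Loop 1 (z = 0.0965 m): B₁ = 3.45×10⁻⁶ T. Loop 2 (z = 0.0965 m): B₂ = 3.45×10⁻⁶ T.
The fields add: B = B₁ + B₂ = 6.90×10⁻⁶ T.

B ≈ 6.90 μT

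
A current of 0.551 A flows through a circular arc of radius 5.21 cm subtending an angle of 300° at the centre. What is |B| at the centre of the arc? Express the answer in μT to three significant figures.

The Biot–Savart field of a circular arc at its centre is B = μ₀Iφ/(4πR), with φ = 5.236 rad.
B = (4π×10⁻⁷ × 0.551 × 5.236) / (4π × 0.0521) = 5.54×10⁻⁶ T.

B ≈ 5.54 μT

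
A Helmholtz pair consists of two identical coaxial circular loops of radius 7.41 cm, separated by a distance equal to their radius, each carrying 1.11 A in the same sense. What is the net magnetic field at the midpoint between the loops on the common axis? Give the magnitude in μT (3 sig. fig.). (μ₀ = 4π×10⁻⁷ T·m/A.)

B ≈ 13.5 μT

Each loop contributes B = μ₀IR²/[2(R²+z²)^(3/2)] on the axis, with z measured from that loop.
Loop 1 (z = 0.03705 m): B₁ = 6.73×10⁻⁶ T. Loop 2 (z = 0.03705 m): B₂ = 6.73×10⁻⁶ T.
The fields add: B = B₁ + B₂ = 1.35×10⁻⁵ T.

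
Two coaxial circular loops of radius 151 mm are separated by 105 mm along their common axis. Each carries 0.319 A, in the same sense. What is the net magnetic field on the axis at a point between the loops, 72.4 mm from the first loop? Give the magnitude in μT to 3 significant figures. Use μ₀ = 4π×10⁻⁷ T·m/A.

B ≈ 2.21 μT

Each loop contributes B = μ₀IR²/[2(R²+z²)^(3/2)] on the axis, with z measured from that loop.
Loop 1 (z = 0.0724 m): B₁ = 9.73×10⁻⁷ T. Loop 2 (z = 0.0326 m): B₂ = 1.24×10⁻⁶ T.
The fields add: B = B₁ + B₂ = 2.21×10⁻⁶ T.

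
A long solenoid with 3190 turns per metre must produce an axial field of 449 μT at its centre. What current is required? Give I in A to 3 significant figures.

I ≈ 0.112 A

Inside a long solenoid B = μ₀nI with n = 3190 m⁻¹, so I = B/(μ₀n).
I = 4.49×10⁻⁴ / (4π×10⁻⁷ × 3190) = 0.112 A.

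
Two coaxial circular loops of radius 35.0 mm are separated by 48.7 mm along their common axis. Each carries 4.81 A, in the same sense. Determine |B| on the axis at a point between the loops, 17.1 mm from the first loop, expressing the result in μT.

B ≈ 97.9 μT

Each loop contributes B = μ₀IR²/[2(R²+z²)^(3/2)] on the axis, with z measured from that loop.
Loop 1 (z = 0.0171 m): B₁ = 6.26×10⁻⁵ T. Loop 2 (z = 0.0316 m): B₂ = 3.53×10⁻⁵ T.
The fields add: B = B₁ + B₂ = 9.79×10⁻⁵ T.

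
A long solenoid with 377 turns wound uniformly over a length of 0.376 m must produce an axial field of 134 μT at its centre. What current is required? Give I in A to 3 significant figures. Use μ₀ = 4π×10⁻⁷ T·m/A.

I ≈ 0.106 A

Inside a long solenoid B = μ₀nI with n = 1003 m⁻¹, so I = B/(μ₀n).
I = 1.34×10⁻⁴ / (4π×10⁻⁷ × 1003) = 0.106 A.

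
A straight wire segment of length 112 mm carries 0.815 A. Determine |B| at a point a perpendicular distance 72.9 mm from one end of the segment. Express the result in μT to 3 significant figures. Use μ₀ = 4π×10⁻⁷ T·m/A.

B ≈ 0.937 μT

For a finite straight segment, B = (μ₀I/4πd)(sinθ₁ + sinθ₂), where θ₁, θ₂ are the angles from the perpendicular to each end.
The perpendicular foot is at one end, so the two end-offsets along the wire are 0 and L = 0.112 m.
sinθ₁ = 0/√(0²+0.0729²) = 0.0000; sinθ₂ = 0.112/√(0.112²+0.0729²) = 0.8381.
B = (4π×10⁻⁷ × 0.815) / (4π × 0.0729) × (0.0000 + 0.8381) = 9.37×10⁻⁷ T.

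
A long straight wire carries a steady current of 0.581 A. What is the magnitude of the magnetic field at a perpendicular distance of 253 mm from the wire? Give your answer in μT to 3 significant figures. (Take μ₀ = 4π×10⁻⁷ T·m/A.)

For an infinitely long straight wire, B = μ₀I/(2πd).
B = (4π×10⁻⁷ × 0.581) / (2π × 0.253) = 4.59×10⁻⁷ T.

B ≈ 0.459 μT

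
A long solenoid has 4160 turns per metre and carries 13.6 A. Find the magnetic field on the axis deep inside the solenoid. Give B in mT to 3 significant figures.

B ≈ 71.1 mT

Inside a long solenoid, B = μ₀nI with n = 4160 turns/m.
B = 4π×10⁻⁷ × 4160 × 13.6 = 7.11×10⁻² T.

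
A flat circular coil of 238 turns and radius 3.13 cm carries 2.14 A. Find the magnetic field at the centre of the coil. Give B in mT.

B ≈ 10.2 mT

For an N-turn flat coil, B = Nμ₀I/(2R) with R = 0.0313 m.
B = 238 × 4.30×10⁻⁵ T = 1.02×10⁻² T.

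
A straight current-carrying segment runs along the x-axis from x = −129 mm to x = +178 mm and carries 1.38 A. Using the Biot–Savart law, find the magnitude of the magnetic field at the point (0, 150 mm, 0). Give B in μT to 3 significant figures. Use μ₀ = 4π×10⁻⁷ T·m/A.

B ≈ 1.30 μT

For a finite straight segment, B = (μ₀I/4πd)(sinθ₁ + sinθ₂), where θ₁, θ₂ are the angles from the perpendicular to each end.
The perpendicular distance is d = 0.15 m; the end-offsets along the wire are a = 0.129 m and b = 0.178 m.
sinθ₁ = 0.129/√(0.129²+0.15²) = 0.6520; sinθ₂ = 0.178/√(0.178²+0.15²) = 0.7647.
B = (4π×10⁻⁷ × 1.38) / (4π × 0.15) × (0.6520 + 0.7647) = 1.30×10⁻⁶ T.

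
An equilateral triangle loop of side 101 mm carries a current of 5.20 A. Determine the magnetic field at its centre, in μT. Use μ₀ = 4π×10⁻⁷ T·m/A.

B ≈ 92.7 μT

Each side is a finite straight segment at perpendicular distance d = a/(2 tan(π/3)) = 0.02916 m from the centre, with end-angles ±π/3.
One side contributes B₁ = (μ₀I/4πd)·2 sin(π/3) = 3.09×10⁻⁵ T.
All 3 sides add in the same direction: B = 3 × 3.09×10⁻⁵ = 9.27×10⁻⁵ T.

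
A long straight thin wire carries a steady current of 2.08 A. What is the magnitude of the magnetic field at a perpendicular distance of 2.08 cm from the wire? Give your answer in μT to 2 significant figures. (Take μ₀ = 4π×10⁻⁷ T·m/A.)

B ≈ 20 μT

For an infinitely long straight wire, B = μ₀I/(2πd).
B = (4π×10⁻⁷ × 2.08) / (2π × 0.0208) = 2.00×10⁻⁵ T.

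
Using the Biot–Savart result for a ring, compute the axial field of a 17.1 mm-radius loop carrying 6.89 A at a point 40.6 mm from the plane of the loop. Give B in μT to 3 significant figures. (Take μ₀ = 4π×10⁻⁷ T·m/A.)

B ≈ 14.8 μT

On the axis of a circular loop, B = μ₀IR² / [2(R²+z²)^(3/2)].
R² + z² = (0.0171)² + (0.0406)² = 0.001941 m², and (R²+z²)^(3/2) = 8.55×10⁻⁵ m³.
B = (4π×10⁻⁷ × 6.89 × 0.0002924) / (2 × 8.55×10⁻⁵) = 1.48×10⁻⁵ T.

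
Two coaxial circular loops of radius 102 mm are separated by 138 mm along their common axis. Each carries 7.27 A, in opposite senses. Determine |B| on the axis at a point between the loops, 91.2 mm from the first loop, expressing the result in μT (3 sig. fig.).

Each loop contributes B = μ₀IR²/[2(R²+z²)^(3/2)] on the axis, with z measured from that loop.
Loop 1 (z = 0.0912 m): B₁ = 1.86×10⁻⁵ T. Loop 2 (z = 0.0468 m): B₂ = 3.36×10⁻⁵ T.
The fields oppose: B = |B₁ − B₂| = 1.51×10⁻⁵ T.

B ≈ 15.1 μT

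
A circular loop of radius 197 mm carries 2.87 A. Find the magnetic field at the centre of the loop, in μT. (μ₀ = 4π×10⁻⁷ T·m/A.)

B ≈ 9.15 μT

At the centre of a circular loop the Biot–Savart law gives B = μ₀I/(2R).
B = (4π×10⁻⁷ × 2.87) / (2 × 0.197) = 9.15×10⁻⁶ T.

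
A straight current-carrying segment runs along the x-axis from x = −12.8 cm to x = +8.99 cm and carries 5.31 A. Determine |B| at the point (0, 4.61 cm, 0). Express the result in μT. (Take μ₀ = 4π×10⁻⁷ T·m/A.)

For a finite straight segment, B = (μ₀I/4πd)(sinθ₁ + sinθ₂), where θ₁, θ₂ are the angles from the perpendicular to each end.
The perpendicular distance is d = 0.0461 m; the end-offsets along the wire are a = 0.128 m and b = 0.0899 m.
sinθ₁ = 0.128/√(0.128²+0.0461²) = 0.9408; sinθ₂ = 0.0899/√(0.0899²+0.0461²) = 0.8898.
B = (4π×10⁻⁷ × 5.31) / (4π × 0.0461) × (0.9408 + 0.8898) = 2.11×10⁻⁵ T.

B ≈ 21.1 μT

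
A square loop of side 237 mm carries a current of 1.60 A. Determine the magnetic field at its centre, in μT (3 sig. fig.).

Each side is a finite straight segment at perpendicular distance d = a/(2 tan(π/4)) = 0.1185 m from the centre, with end-angles ±π/4.
One side contributes B₁ = (μ₀I/4πd)·2 sin(π/4) = 1.91×10⁻⁶ T.
All 4 sides add in the same direction: B = 4 × 1.91×10⁻⁶ = 7.64×10⁻⁶ T.

B ≈ 7.64 μT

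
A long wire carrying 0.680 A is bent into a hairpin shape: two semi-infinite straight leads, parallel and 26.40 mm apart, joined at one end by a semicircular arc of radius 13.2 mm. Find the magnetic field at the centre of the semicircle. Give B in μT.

B ≈ 26.5 μT

The semicircular arc contributes B_arc = μ₀I·π/(4πR) = μ₀I/(4R) = 1.62×10⁻⁵ T.
Each semi-infinite lead is at perpendicular distance R = 0.0132 m from the centre, with the perpendicular foot at its near end, so it contributes μ₀I/(4πR); both point the same way, together 1.03×10⁻⁵ T.
Arc and leads all point the same direction: B = 1.62×10⁻⁵ + 1.03×10⁻⁵ = 2.65×10⁻⁵ T.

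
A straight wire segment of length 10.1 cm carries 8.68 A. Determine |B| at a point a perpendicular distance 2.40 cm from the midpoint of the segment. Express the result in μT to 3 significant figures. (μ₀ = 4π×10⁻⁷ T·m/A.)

For a finite straight segment, B = (μ₀I/4πd)(sinθ₁ + sinθ₂), where θ₁, θ₂ are the angles from the perpendicular to each end.
The perpendicular from the point meets the wire at its midpoint, so each end is L/2 = 0.0505 m away along the wire.
sinθ₁ = 0.0505/√(0.0505²+0.024²) = 0.9032; sinθ₂ = 0.0505/√(0.0505²+0.024²) = 0.9032.
B = (4π×10⁻⁷ × 8.68) / (4π × 0.024) × (0.9032 + 0.9032) = 6.53×10⁻⁵ T.

B ≈ 65.3 μT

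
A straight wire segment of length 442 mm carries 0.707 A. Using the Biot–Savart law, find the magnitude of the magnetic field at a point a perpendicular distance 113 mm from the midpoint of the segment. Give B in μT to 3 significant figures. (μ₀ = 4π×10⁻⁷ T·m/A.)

B ≈ 1.11 μT

For a finite straight segment, B = (μ₀I/4πd)(sinθ₁ + sinθ₂), where θ₁, θ₂ are the angles from the perpendicular to each end.
The perpendicular from the point meets the wire at its midpoint, so each end is L/2 = 0.221 m away along the wire.
sinθ₁ = 0.221/√(0.221²+0.113²) = 0.8904; sinθ₂ = 0.221/√(0.221²+0.113²) = 0.8904.
B = (4π×10⁻⁷ × 0.707) / (4π × 0.113) × (0.8904 + 0.8904) = 1.11×10⁻⁶ T.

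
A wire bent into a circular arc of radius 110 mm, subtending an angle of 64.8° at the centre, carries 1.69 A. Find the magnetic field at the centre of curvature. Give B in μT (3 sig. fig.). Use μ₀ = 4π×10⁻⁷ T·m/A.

B ≈ 1.74 μT

The Biot–Savart field of a circular arc at its centre is B = μ₀Iφ/(4πR), with φ = 1.131 rad.
B = (4π×10⁻⁷ × 1.69 × 1.131) / (4π × 0.11) = 1.74×10⁻⁶ T.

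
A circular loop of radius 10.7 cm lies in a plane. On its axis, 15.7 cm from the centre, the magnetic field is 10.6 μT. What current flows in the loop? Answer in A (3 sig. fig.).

I ≈ 10.1 A

On the axis of a loop, B = μ₀IR²/[2(R²+z²)^(3/2)], so I = 2B(R²+z²)^(3/2)/(μ₀R²).
R² + z² = 0.01145 + 0.02465 = 0.0361 m²; raised to 3/2 gives 6.86×10⁻³ m³.
I = 2 × 1.06×10⁻⁵ × 6.86×10⁻³ / (1.26×10⁻⁶ × 0.01145) = 10.1 A.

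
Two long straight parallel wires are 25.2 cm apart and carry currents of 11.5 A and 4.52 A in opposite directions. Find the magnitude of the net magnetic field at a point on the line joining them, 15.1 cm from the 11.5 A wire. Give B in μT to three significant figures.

Each long wire gives B = μ₀I/(2πd). Distances are d₁ = 0.151 m and d₂ = 0.101 m.
B₁ = 1.52×10⁻⁵ T, B₂ = 8.95×10⁻⁶ T.
Between antiparallel currents both contributions point the same way, so they add. B = B₁ + B₂ = 1.52×10⁻⁵ + 8.95×10⁻⁶ = 2.42×10⁻⁵ T.

B ≈ 24.2 μT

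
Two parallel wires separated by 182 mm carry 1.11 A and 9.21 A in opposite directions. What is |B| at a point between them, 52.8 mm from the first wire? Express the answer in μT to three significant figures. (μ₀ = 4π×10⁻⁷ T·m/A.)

Each long wire gives B = μ₀I/(2πd). Distances are d₁ = 0.0528 m and d₂ = 0.1292 m.
B₁ = 4.20×10⁻⁶ T, B₂ = 1.43×10⁻⁵ T.
Between antiparallel currents both contributions point the same way, so they add. B = B₁ + B₂ = 4.20×10⁻⁶ + 1.43×10⁻⁵ = 1.85×10⁻⁵ T.

B ≈ 18.5 μT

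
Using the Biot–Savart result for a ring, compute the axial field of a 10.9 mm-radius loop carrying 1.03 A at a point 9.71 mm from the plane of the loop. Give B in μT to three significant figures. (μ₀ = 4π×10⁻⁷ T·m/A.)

B ≈ 24.7 μT

On the axis of a circular loop, B = μ₀IR² / [2(R²+z²)^(3/2)].
R² + z² = (0.0109)² + (0.00971)² = 0.0002131 m², and (R²+z²)^(3/2) = 3.11×10⁻⁶ m³.
B = (4π×10⁻⁷ × 1.03 × 0.0001188) / (2 × 3.11×10⁻⁶) = 2.47×10⁻⁵ T.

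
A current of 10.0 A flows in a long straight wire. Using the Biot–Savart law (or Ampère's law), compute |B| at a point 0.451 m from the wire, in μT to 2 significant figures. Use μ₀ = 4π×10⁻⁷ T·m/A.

For an infinitely long straight wire, B = μ₀I/(2πd).
B = (4π×10⁻⁷ × 10.0) / (2π × 0.451) = 4.43×10⁻⁶ T.

B ≈ 4.4 μT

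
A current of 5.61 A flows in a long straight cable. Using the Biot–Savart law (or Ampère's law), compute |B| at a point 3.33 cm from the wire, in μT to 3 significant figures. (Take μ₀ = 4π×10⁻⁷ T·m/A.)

For an infinitely long straight wire, B = μ₀I/(2πd).
B = (4π×10⁻⁷ × 5.61) / (2π × 0.0333) = 3.37×10⁻⁵ T.

B ≈ 33.7 μT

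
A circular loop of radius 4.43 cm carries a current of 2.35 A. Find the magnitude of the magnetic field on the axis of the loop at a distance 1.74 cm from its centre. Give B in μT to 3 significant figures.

B ≈ 26.9 μT

On the axis of a circular loop, B = μ₀IR² / [2(R²+z²)^(3/2)].
R² + z² = (0.0443)² + (0.0174)² = 0.002265 m², and (R²+z²)^(3/2) = 1.08×10⁻⁴ m³.
B = (4π×10⁻⁷ × 2.35 × 0.001962) / (2 × 1.08×10⁻⁴) = 2.69×10⁻⁵ T.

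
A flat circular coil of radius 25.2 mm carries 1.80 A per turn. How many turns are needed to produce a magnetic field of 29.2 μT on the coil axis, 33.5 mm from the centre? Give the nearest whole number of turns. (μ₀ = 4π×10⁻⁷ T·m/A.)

For an N-turn coil, B = Nμ₀IR²/[2(R²+z²)^(3/2)]. A single turn gives B₁ = 9.75×10⁻⁶ T with R = 0.0252 m, z = 0.0335 m.
N = B/B₁ = 2.92×10⁻⁵ / 9.75×10⁻⁶ = 2.99.

N = 3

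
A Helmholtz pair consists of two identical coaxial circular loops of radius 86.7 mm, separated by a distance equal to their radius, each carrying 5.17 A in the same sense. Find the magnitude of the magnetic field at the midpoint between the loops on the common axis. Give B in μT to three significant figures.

Each loop contributes B = μ₀IR²/[2(R²+z²)^(3/2)] on the axis, with z measured from that loop.
Loop 1 (z = 0.04335 m): B₁ = 2.68×10⁻⁵ T. Loop 2 (z = 0.04335 m): B₂ = 2.68×10⁻⁵ T.
The fields add: B = B₁ + B₂ = 5.36×10⁻⁵ T.

B ≈ 53.6 μT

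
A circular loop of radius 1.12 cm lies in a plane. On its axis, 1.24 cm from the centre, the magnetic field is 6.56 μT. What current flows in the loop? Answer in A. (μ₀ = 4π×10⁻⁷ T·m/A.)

On the axis of a loop, B = μ₀IR²/[2(R²+z²)^(3/2)], so I = 2B(R²+z²)^(3/2)/(μ₀R²).
R² + z² = 0.0001254 + 0.0001538 = 0.0002792 m²; raised to 3/2 gives 4.67×10⁻⁶ m³.
I = 2 × 6.56×10⁻⁶ × 4.67×10⁻⁶ / (1.26×10⁻⁶ × 0.0001254) = 0.388 A.

I ≈ 0.388 A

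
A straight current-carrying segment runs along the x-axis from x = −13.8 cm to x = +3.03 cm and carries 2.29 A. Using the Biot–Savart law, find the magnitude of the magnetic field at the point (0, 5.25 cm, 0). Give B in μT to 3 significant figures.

B ≈ 6.26 μT

For a finite straight segment, B = (μ₀I/4πd)(sinθ₁ + sinθ₂), where θ₁, θ₂ are the angles from the perpendicular to each end.
The perpendicular distance is d = 0.0525 m; the end-offsets along the wire are a = 0.138 m and b = 0.0303 m.
sinθ₁ = 0.138/√(0.138²+0.0525²) = 0.9346; sinθ₂ = 0.0303/√(0.0303²+0.0525²) = 0.4999.
B = (4π×10⁻⁷ × 2.29) / (4π × 0.0525) × (0.9346 + 0.4999) = 6.26×10⁻⁶ T.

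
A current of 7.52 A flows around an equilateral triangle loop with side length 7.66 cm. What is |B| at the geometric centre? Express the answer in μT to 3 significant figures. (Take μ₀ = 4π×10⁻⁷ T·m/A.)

Each side is a finite straight segment at perpendicular distance d = a/(2 tan(π/3)) = 0.02211 m from the centre, with end-angles ±π/3.
One side contributes B₁ = (μ₀I/4πd)·2 sin(π/3) = 5.89×10⁻⁵ T.
All 3 sides add in the same direction: B = 3 × 5.89×10⁻⁵ = 1.77×10⁻⁴ T.

B ≈ 177 μT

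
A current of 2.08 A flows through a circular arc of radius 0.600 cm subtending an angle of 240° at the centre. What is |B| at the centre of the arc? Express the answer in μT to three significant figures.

The Biot–Savart field of a circular arc at its centre is B = μ₀Iφ/(4πR), with φ = 4.189 rad.
B = (4π×10⁻⁷ × 2.08 × 4.189) / (4π × 0.006) = 1.45×10⁻⁴ T.

B ≈ 145 μT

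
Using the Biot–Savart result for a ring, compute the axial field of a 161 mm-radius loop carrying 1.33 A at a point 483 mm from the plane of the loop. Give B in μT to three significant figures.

B ≈ 0.164 μT

On the axis of a circular loop, B = μ₀IR² / [2(R²+z²)^(3/2)].
R² + z² = (0.161)² + (0.483)² = 0.2592 m², and (R²+z²)^(3/2) = 0.132 m³.
B = (4π×10⁻⁷ × 1.33 × 0.02592) / (2 × 0.132) = 1.64×10⁻⁷ T.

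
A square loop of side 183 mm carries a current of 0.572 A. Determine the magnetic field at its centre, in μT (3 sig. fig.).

B ≈ 3.54 μT

Each side is a finite straight segment at perpendicular distance d = a/(2 tan(π/4)) = 0.0915 m from the centre, with end-angles ±π/4.
One side contributes B₁ = (μ₀I/4πd)·2 sin(π/4) = 8.84×10⁻⁷ T.
All 4 sides add in the same direction: B = 4 × 8.84×10⁻⁷ = 3.54×10⁻⁶ T.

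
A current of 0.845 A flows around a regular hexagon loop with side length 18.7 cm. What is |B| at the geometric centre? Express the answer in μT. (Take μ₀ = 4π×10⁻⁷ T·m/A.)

Each side is a finite straight segment at perpendicular distance d = a/(2 tan(π/6)) = 0.1619 m from the centre, with end-angles ±π/6.
One side contributes B₁ = (μ₀I/4πd)·2 sin(π/6) = 5.22×10⁻⁷ T.
All 6 sides add in the same direction: B = 6 × 5.22×10⁻⁷ = 3.13×10⁻⁶ T.

B ≈ 3.13 μT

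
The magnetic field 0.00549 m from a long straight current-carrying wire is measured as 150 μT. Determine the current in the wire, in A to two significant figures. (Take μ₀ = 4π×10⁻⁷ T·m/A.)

I ≈ 4.1 A

For a long straight wire B = μ₀I/(2πd), so I = 2πdB/μ₀.
I = 2π × 0.00549 × 1.50×10⁻⁴ / (4π×10⁻⁷) = 4.12 A.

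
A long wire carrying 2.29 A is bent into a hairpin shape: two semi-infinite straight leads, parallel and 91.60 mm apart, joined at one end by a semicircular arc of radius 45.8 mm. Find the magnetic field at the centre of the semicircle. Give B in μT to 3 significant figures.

The semicircular arc contributes B_arc = μ₀I·π/(4πR) = μ₀I/(4R) = 1.57×10⁻⁵ T.
Each semi-infinite lead is at perpendicular distance R = 0.0458 m from the centre, with the perpendicular foot at its near end, so it contributes μ₀I/(4πR); both point the same way, together 1.00×10⁻⁵ T.
Arc and leads all point the same direction: B = 1.57×10⁻⁵ + 1.00×10⁻⁵ = 2.57×10⁻⁵ T.

B ≈ 25.7 μT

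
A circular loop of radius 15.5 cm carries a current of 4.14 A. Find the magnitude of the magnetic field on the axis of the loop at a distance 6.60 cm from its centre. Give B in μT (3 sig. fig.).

On the axis of a circular loop, B = μ₀IR² / [2(R²+z²)^(3/2)].
R² + z² = (0.155)² + (0.066)² = 0.02838 m², and (R²+z²)^(3/2) = 4.78×10⁻³ m³.
B = (4π×10⁻⁷ × 4.14 × 0.02403) / (2 × 4.78×10⁻³) = 1.31×10⁻⁵ T.

B ≈ 13.1 μT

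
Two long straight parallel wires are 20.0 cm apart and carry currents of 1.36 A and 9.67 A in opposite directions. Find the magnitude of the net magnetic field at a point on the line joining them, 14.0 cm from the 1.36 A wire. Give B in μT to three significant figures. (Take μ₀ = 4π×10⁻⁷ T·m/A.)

B ≈ 34.2 μT

Each long wire gives B = μ₀I/(2πd). Distances are d₁ = 0.14 m and d₂ = 0.06 m.
B₁ = 1.94×10⁻⁶ T, B₂ = 3.22×10⁻⁵ T.
Between antiparallel currents both contributions point the same way, so they add. B = B₁ + B₂ = 1.94×10⁻⁶ + 3.22×10⁻⁵ = 3.42×10⁻⁵ T.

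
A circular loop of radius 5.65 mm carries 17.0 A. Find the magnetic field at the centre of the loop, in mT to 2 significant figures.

B ≈ 1.9 mT

At the centre of a circular loop the Biot–Savart law gives B = μ₀I/(2R).
B = (4π×10⁻⁷ × 17.0) / (2 × 0.00565) = 1.89×10⁻³ T.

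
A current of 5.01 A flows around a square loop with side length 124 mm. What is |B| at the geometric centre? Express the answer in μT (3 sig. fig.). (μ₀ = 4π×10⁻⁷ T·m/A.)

Each side is a finite straight segment at perpendicular distance d = a/(2 tan(π/4)) = 0.062 m from the centre, with end-angles ±π/4.
One side contributes B₁ = (μ₀I/4πd)·2 sin(π/4) = 1.14×10⁻⁵ T.
All 4 sides add in the same direction: B = 4 × 1.14×10⁻⁵ = 4.57×10⁻⁵ T.

B ≈ 45.7 μT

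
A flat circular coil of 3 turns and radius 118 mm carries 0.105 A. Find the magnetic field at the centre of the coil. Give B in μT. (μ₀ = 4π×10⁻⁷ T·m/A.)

B ≈ 1.68 μT

For an N-turn flat coil, B = Nμ₀I/(2R) with R = 0.118 m.
B = 3 × 5.59×10⁻⁷ T = 1.68×10⁻⁶ T.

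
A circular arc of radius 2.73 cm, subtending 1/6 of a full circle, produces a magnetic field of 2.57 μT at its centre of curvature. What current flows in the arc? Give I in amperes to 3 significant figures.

I ≈ 0.670 A

For a circular arc, B = μ₀Iφ/(4πR) with φ in radians; here φ = 1.047 rad.
So I = 4πRB/(μ₀φ) = 4π × 0.0273 × 2.57×10⁻⁶ / (4π×10⁻⁷ × 1.047) = 0.670 A.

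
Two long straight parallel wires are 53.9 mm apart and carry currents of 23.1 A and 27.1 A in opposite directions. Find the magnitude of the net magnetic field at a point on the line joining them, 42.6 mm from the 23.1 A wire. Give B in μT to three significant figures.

Each long wire gives B = μ₀I/(2πd). Distances are d₁ = 0.0426 m and d₂ = 0.0113 m.
B₁ = 1.08×10⁻⁴ T, B₂ = 4.80×10⁻⁴ T.
Between antiparallel currents both contributions point the same way, so they add. B = B₁ + B₂ = 1.08×10⁻⁴ + 4.80×10⁻⁴ = 5.88×10⁻⁴ T.

B ≈ 588 μT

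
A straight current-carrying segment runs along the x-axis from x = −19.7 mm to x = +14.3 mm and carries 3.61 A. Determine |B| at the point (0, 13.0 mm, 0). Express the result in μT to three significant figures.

B ≈ 43.7 μT

For a finite straight segment, B = (μ₀I/4πd)(sinθ₁ + sinθ₂), where θ₁, θ₂ are the angles from the perpendicular to each end.
The perpendicular distance is d = 0.013 m; the end-offsets along the wire are a = 0.0197 m and b = 0.0143 m.
sinθ₁ = 0.0197/√(0.0197²+0.013²) = 0.8346; sinθ₂ = 0.0143/√(0.0143²+0.013²) = 0.7399.
B = (4π×10⁻⁷ × 3.61) / (4π × 0.013) × (0.8346 + 0.7399) = 4.37×10⁻⁵ T.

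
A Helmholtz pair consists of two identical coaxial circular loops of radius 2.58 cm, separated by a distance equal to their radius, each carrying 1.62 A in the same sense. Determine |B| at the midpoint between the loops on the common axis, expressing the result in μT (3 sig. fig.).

B ≈ 56.5 μT

Each loop contributes B = μ₀IR²/[2(R²+z²)^(3/2)] on the axis, with z measured from that loop.
Loop 1 (z = 0.0129 m): B₁ = 2.82×10⁻⁵ T. Loop 2 (z = 0.0129 m): B₂ = 2.82×10⁻⁵ T.
The fields add: B = B₁ + B₂ = 5.65×10⁻⁵ T.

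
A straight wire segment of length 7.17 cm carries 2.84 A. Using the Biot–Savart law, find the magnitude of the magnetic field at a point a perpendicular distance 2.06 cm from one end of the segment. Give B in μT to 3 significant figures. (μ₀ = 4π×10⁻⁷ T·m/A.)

B ≈ 13.3 μT

For a finite straight segment, B = (μ₀I/4πd)(sinθ₁ + sinθ₂), where θ₁, θ₂ are the angles from the perpendicular to each end.
The perpendicular foot is at one end, so the two end-offsets along the wire are 0 and L = 0.0717 m.
sinθ₁ = 0/√(0²+0.0206²) = 0.0000; sinθ₂ = 0.0717/√(0.0717²+0.0206²) = 0.9611.
B = (4π×10⁻⁷ × 2.84) / (4π × 0.0206) × (0.0000 + 0.9611) = 1.33×10⁻⁵ T.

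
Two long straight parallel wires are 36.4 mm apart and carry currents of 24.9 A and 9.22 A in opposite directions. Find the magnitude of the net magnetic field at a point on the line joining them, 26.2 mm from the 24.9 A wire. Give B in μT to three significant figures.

B ≈ 371 μT

Each long wire gives B = μ₀I/(2πd). Distances are d₁ = 0.0262 m and d₂ = 0.0102 m.
B₁ = 1.90×10⁻⁴ T, B₂ = 1.81×10⁻⁴ T.
Between antiparallel currents both contributions point the same way, so they add. B = B₁ + B₂ = 1.90×10⁻⁴ + 1.81×10⁻⁴ = 3.71×10⁻⁴ T.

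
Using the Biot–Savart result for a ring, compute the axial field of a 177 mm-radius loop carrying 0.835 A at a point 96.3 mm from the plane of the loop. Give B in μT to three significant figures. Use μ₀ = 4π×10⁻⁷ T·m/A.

B ≈ 2.01 μT

On the axis of a circular loop, B = μ₀IR² / [2(R²+z²)^(3/2)].
R² + z² = (0.177)² + (0.0963)² = 0.0406 m², and (R²+z²)^(3/2) = 8.18×10⁻³ m³.
B = (4π×10⁻⁷ × 0.835 × 0.03133) / (2 × 8.18×10⁻³) = 2.01×10⁻⁶ T.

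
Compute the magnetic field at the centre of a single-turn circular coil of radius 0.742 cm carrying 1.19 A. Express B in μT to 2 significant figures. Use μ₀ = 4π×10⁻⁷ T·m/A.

At the centre of a circular loop the Biot–Savart law gives B = μ₀I/(2R).
B = (4π×10⁻⁷ × 1.19) / (2 × 0.00742) = 1.01×10⁻⁴ T.

B ≈ 100 μT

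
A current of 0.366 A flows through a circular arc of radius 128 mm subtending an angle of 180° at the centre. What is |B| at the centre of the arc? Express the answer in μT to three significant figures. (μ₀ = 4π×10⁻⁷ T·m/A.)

The Biot–Savart field of a circular arc at its centre is B = μ₀Iφ/(4πR), with φ = 3.142 rad.
B = (4π×10⁻⁷ × 0.366 × 3.142) / (4π × 0.128) = 8.98×10⁻⁷ T.

B ≈ 0.898 μT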